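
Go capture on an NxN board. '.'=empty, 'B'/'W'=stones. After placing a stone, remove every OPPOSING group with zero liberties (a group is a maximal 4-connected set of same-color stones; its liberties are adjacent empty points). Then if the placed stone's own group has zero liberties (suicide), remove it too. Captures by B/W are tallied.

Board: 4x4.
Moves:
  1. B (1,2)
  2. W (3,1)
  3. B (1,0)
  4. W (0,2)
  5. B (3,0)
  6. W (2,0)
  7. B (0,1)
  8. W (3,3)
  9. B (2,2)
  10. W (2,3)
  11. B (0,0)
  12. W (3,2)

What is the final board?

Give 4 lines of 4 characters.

Answer: BBW.
B.B.
W.BW
.WWW

Derivation:
Move 1: B@(1,2) -> caps B=0 W=0
Move 2: W@(3,1) -> caps B=0 W=0
Move 3: B@(1,0) -> caps B=0 W=0
Move 4: W@(0,2) -> caps B=0 W=0
Move 5: B@(3,0) -> caps B=0 W=0
Move 6: W@(2,0) -> caps B=0 W=1
Move 7: B@(0,1) -> caps B=0 W=1
Move 8: W@(3,3) -> caps B=0 W=1
Move 9: B@(2,2) -> caps B=0 W=1
Move 10: W@(2,3) -> caps B=0 W=1
Move 11: B@(0,0) -> caps B=0 W=1
Move 12: W@(3,2) -> caps B=0 W=1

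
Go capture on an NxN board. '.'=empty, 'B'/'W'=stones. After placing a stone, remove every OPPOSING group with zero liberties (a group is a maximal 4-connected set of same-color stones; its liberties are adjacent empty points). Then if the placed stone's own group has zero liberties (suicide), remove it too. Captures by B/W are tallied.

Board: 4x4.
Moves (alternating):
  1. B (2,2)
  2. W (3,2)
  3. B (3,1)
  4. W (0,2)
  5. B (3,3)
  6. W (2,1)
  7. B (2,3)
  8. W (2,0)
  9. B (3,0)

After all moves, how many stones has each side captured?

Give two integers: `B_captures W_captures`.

Answer: 1 0

Derivation:
Move 1: B@(2,2) -> caps B=0 W=0
Move 2: W@(3,2) -> caps B=0 W=0
Move 3: B@(3,1) -> caps B=0 W=0
Move 4: W@(0,2) -> caps B=0 W=0
Move 5: B@(3,3) -> caps B=1 W=0
Move 6: W@(2,1) -> caps B=1 W=0
Move 7: B@(2,3) -> caps B=1 W=0
Move 8: W@(2,0) -> caps B=1 W=0
Move 9: B@(3,0) -> caps B=1 W=0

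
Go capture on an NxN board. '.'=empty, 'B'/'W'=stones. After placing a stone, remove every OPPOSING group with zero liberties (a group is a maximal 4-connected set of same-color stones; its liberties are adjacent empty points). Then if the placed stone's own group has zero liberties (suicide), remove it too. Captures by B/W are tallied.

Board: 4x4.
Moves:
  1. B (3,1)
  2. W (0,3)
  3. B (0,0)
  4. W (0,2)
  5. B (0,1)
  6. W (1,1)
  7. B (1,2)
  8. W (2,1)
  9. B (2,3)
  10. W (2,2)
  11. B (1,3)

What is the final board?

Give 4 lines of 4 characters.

Answer: BB..
.WBB
.WWB
.B..

Derivation:
Move 1: B@(3,1) -> caps B=0 W=0
Move 2: W@(0,3) -> caps B=0 W=0
Move 3: B@(0,0) -> caps B=0 W=0
Move 4: W@(0,2) -> caps B=0 W=0
Move 5: B@(0,1) -> caps B=0 W=0
Move 6: W@(1,1) -> caps B=0 W=0
Move 7: B@(1,2) -> caps B=0 W=0
Move 8: W@(2,1) -> caps B=0 W=0
Move 9: B@(2,3) -> caps B=0 W=0
Move 10: W@(2,2) -> caps B=0 W=0
Move 11: B@(1,3) -> caps B=2 W=0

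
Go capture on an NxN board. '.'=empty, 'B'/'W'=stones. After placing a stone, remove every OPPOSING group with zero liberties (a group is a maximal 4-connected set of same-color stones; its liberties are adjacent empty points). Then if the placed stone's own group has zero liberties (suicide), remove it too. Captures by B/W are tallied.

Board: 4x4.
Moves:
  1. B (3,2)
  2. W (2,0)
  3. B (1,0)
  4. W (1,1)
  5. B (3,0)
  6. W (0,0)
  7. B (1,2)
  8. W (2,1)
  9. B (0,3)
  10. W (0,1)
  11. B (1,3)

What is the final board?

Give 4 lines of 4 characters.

Move 1: B@(3,2) -> caps B=0 W=0
Move 2: W@(2,0) -> caps B=0 W=0
Move 3: B@(1,0) -> caps B=0 W=0
Move 4: W@(1,1) -> caps B=0 W=0
Move 5: B@(3,0) -> caps B=0 W=0
Move 6: W@(0,0) -> caps B=0 W=1
Move 7: B@(1,2) -> caps B=0 W=1
Move 8: W@(2,1) -> caps B=0 W=1
Move 9: B@(0,3) -> caps B=0 W=1
Move 10: W@(0,1) -> caps B=0 W=1
Move 11: B@(1,3) -> caps B=0 W=1

Answer: WW.B
.WBB
WW..
B.B.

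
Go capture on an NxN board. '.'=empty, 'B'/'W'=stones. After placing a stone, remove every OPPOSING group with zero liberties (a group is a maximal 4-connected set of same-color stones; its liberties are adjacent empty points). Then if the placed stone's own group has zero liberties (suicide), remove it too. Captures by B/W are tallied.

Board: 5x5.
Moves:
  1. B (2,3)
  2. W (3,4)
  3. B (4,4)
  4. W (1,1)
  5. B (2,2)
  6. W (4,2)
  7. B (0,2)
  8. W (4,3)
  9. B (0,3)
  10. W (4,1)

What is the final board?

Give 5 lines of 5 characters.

Answer: ..BB.
.W...
..BB.
....W
.WWW.

Derivation:
Move 1: B@(2,3) -> caps B=0 W=0
Move 2: W@(3,4) -> caps B=0 W=0
Move 3: B@(4,4) -> caps B=0 W=0
Move 4: W@(1,1) -> caps B=0 W=0
Move 5: B@(2,2) -> caps B=0 W=0
Move 6: W@(4,2) -> caps B=0 W=0
Move 7: B@(0,2) -> caps B=0 W=0
Move 8: W@(4,3) -> caps B=0 W=1
Move 9: B@(0,3) -> caps B=0 W=1
Move 10: W@(4,1) -> caps B=0 W=1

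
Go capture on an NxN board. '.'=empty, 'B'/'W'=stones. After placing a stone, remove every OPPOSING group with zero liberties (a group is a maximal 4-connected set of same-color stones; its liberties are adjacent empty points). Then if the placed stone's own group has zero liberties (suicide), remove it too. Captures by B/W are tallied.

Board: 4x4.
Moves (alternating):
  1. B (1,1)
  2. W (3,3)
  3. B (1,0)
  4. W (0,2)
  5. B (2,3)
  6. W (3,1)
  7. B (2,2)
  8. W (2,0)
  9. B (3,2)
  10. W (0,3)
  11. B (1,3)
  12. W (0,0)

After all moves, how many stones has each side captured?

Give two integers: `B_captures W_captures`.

Move 1: B@(1,1) -> caps B=0 W=0
Move 2: W@(3,3) -> caps B=0 W=0
Move 3: B@(1,0) -> caps B=0 W=0
Move 4: W@(0,2) -> caps B=0 W=0
Move 5: B@(2,3) -> caps B=0 W=0
Move 6: W@(3,1) -> caps B=0 W=0
Move 7: B@(2,2) -> caps B=0 W=0
Move 8: W@(2,0) -> caps B=0 W=0
Move 9: B@(3,2) -> caps B=1 W=0
Move 10: W@(0,3) -> caps B=1 W=0
Move 11: B@(1,3) -> caps B=1 W=0
Move 12: W@(0,0) -> caps B=1 W=0

Answer: 1 0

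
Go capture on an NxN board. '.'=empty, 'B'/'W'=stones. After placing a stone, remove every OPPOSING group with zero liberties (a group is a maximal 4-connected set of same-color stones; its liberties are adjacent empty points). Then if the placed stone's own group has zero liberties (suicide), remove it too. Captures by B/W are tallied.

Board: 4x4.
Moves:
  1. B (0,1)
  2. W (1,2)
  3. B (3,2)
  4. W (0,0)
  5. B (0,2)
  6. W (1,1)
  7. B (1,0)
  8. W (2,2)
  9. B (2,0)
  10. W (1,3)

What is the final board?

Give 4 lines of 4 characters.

Move 1: B@(0,1) -> caps B=0 W=0
Move 2: W@(1,2) -> caps B=0 W=0
Move 3: B@(3,2) -> caps B=0 W=0
Move 4: W@(0,0) -> caps B=0 W=0
Move 5: B@(0,2) -> caps B=0 W=0
Move 6: W@(1,1) -> caps B=0 W=0
Move 7: B@(1,0) -> caps B=1 W=0
Move 8: W@(2,2) -> caps B=1 W=0
Move 9: B@(2,0) -> caps B=1 W=0
Move 10: W@(1,3) -> caps B=1 W=0

Answer: .BB.
BWWW
B.W.
..B.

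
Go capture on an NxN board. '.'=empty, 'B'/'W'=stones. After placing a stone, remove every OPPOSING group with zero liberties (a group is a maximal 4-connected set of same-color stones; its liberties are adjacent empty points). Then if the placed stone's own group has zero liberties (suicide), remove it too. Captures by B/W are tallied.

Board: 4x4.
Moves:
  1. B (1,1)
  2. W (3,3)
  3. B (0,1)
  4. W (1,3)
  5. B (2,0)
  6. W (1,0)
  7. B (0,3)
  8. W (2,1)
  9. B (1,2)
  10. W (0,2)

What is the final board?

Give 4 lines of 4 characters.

Answer: .BW.
WBBW
BW..
...W

Derivation:
Move 1: B@(1,1) -> caps B=0 W=0
Move 2: W@(3,3) -> caps B=0 W=0
Move 3: B@(0,1) -> caps B=0 W=0
Move 4: W@(1,3) -> caps B=0 W=0
Move 5: B@(2,0) -> caps B=0 W=0
Move 6: W@(1,0) -> caps B=0 W=0
Move 7: B@(0,3) -> caps B=0 W=0
Move 8: W@(2,1) -> caps B=0 W=0
Move 9: B@(1,2) -> caps B=0 W=0
Move 10: W@(0,2) -> caps B=0 W=1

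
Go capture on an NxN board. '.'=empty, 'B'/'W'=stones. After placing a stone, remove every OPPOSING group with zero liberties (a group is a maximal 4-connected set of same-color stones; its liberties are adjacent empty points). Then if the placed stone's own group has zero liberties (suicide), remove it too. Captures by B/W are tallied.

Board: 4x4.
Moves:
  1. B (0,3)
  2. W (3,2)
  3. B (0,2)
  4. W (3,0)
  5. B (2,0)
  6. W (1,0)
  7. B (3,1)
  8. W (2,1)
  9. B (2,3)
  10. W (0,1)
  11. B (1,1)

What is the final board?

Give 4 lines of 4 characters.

Answer: .WBB
WB..
BW.B
.BW.

Derivation:
Move 1: B@(0,3) -> caps B=0 W=0
Move 2: W@(3,2) -> caps B=0 W=0
Move 3: B@(0,2) -> caps B=0 W=0
Move 4: W@(3,0) -> caps B=0 W=0
Move 5: B@(2,0) -> caps B=0 W=0
Move 6: W@(1,0) -> caps B=0 W=0
Move 7: B@(3,1) -> caps B=1 W=0
Move 8: W@(2,1) -> caps B=1 W=0
Move 9: B@(2,3) -> caps B=1 W=0
Move 10: W@(0,1) -> caps B=1 W=0
Move 11: B@(1,1) -> caps B=1 W=0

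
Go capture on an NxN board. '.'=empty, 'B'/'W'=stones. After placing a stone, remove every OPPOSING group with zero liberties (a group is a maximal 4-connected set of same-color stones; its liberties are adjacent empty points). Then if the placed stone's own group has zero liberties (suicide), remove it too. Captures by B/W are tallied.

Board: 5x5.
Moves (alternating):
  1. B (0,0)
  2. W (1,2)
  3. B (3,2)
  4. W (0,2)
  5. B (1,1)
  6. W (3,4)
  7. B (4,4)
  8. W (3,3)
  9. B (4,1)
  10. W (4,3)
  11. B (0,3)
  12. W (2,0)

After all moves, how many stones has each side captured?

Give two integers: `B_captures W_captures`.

Answer: 0 1

Derivation:
Move 1: B@(0,0) -> caps B=0 W=0
Move 2: W@(1,2) -> caps B=0 W=0
Move 3: B@(3,2) -> caps B=0 W=0
Move 4: W@(0,2) -> caps B=0 W=0
Move 5: B@(1,1) -> caps B=0 W=0
Move 6: W@(3,4) -> caps B=0 W=0
Move 7: B@(4,4) -> caps B=0 W=0
Move 8: W@(3,3) -> caps B=0 W=0
Move 9: B@(4,1) -> caps B=0 W=0
Move 10: W@(4,3) -> caps B=0 W=1
Move 11: B@(0,3) -> caps B=0 W=1
Move 12: W@(2,0) -> caps B=0 W=1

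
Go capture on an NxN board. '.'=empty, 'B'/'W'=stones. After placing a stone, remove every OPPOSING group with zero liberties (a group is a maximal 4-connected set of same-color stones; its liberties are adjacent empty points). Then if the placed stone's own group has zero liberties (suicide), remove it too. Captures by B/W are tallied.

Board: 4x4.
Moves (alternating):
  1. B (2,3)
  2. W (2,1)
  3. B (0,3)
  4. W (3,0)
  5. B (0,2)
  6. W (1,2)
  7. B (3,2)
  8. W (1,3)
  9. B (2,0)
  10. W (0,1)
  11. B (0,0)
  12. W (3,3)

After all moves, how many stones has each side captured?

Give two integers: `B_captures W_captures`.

Move 1: B@(2,3) -> caps B=0 W=0
Move 2: W@(2,1) -> caps B=0 W=0
Move 3: B@(0,3) -> caps B=0 W=0
Move 4: W@(3,0) -> caps B=0 W=0
Move 5: B@(0,2) -> caps B=0 W=0
Move 6: W@(1,2) -> caps B=0 W=0
Move 7: B@(3,2) -> caps B=0 W=0
Move 8: W@(1,3) -> caps B=0 W=0
Move 9: B@(2,0) -> caps B=0 W=0
Move 10: W@(0,1) -> caps B=0 W=2
Move 11: B@(0,0) -> caps B=0 W=2
Move 12: W@(3,3) -> caps B=0 W=2

Answer: 0 2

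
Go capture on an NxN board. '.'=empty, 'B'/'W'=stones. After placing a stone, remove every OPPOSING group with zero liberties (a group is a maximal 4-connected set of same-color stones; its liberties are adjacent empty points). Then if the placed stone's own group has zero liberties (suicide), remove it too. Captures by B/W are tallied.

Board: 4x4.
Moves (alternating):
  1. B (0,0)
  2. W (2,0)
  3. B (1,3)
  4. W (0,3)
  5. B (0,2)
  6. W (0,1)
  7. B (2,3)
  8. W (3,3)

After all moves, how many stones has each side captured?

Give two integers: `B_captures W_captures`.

Move 1: B@(0,0) -> caps B=0 W=0
Move 2: W@(2,0) -> caps B=0 W=0
Move 3: B@(1,3) -> caps B=0 W=0
Move 4: W@(0,3) -> caps B=0 W=0
Move 5: B@(0,2) -> caps B=1 W=0
Move 6: W@(0,1) -> caps B=1 W=0
Move 7: B@(2,3) -> caps B=1 W=0
Move 8: W@(3,3) -> caps B=1 W=0

Answer: 1 0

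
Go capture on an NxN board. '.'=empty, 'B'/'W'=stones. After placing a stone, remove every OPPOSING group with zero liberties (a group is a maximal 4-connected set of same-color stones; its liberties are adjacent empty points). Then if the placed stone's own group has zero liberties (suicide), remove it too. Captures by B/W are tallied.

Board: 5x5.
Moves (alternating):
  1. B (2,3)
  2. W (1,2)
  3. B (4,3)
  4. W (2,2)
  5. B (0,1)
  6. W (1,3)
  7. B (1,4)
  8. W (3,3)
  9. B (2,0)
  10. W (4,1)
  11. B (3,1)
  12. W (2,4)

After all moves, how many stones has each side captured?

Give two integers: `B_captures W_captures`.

Answer: 0 1

Derivation:
Move 1: B@(2,3) -> caps B=0 W=0
Move 2: W@(1,2) -> caps B=0 W=0
Move 3: B@(4,3) -> caps B=0 W=0
Move 4: W@(2,2) -> caps B=0 W=0
Move 5: B@(0,1) -> caps B=0 W=0
Move 6: W@(1,3) -> caps B=0 W=0
Move 7: B@(1,4) -> caps B=0 W=0
Move 8: W@(3,3) -> caps B=0 W=0
Move 9: B@(2,0) -> caps B=0 W=0
Move 10: W@(4,1) -> caps B=0 W=0
Move 11: B@(3,1) -> caps B=0 W=0
Move 12: W@(2,4) -> caps B=0 W=1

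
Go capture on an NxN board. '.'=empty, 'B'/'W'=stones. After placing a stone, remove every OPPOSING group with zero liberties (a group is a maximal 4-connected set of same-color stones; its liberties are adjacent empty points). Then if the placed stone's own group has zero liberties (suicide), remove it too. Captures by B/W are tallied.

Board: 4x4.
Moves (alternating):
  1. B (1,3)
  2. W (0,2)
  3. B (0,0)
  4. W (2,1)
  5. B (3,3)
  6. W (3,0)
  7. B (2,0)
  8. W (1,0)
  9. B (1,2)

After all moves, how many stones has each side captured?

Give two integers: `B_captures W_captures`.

Move 1: B@(1,3) -> caps B=0 W=0
Move 2: W@(0,2) -> caps B=0 W=0
Move 3: B@(0,0) -> caps B=0 W=0
Move 4: W@(2,1) -> caps B=0 W=0
Move 5: B@(3,3) -> caps B=0 W=0
Move 6: W@(3,0) -> caps B=0 W=0
Move 7: B@(2,0) -> caps B=0 W=0
Move 8: W@(1,0) -> caps B=0 W=1
Move 9: B@(1,2) -> caps B=0 W=1

Answer: 0 1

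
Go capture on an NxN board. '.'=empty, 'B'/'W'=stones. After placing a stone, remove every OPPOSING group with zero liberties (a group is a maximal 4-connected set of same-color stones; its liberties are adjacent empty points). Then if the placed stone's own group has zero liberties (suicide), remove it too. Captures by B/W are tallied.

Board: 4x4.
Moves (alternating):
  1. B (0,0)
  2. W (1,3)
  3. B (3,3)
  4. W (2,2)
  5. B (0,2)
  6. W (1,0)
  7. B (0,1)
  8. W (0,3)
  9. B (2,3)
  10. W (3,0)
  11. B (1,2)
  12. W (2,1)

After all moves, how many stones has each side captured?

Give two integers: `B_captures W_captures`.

Move 1: B@(0,0) -> caps B=0 W=0
Move 2: W@(1,3) -> caps B=0 W=0
Move 3: B@(3,3) -> caps B=0 W=0
Move 4: W@(2,2) -> caps B=0 W=0
Move 5: B@(0,2) -> caps B=0 W=0
Move 6: W@(1,0) -> caps B=0 W=0
Move 7: B@(0,1) -> caps B=0 W=0
Move 8: W@(0,3) -> caps B=0 W=0
Move 9: B@(2,3) -> caps B=0 W=0
Move 10: W@(3,0) -> caps B=0 W=0
Move 11: B@(1,2) -> caps B=2 W=0
Move 12: W@(2,1) -> caps B=2 W=0

Answer: 2 0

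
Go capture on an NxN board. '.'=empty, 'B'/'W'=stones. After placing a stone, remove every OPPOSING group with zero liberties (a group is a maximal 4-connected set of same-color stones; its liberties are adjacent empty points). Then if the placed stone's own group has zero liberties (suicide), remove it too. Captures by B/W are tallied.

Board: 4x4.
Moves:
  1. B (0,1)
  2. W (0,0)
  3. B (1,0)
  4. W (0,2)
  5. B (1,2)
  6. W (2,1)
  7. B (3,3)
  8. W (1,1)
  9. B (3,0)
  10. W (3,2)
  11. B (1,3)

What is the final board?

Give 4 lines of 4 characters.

Move 1: B@(0,1) -> caps B=0 W=0
Move 2: W@(0,0) -> caps B=0 W=0
Move 3: B@(1,0) -> caps B=1 W=0
Move 4: W@(0,2) -> caps B=1 W=0
Move 5: B@(1,2) -> caps B=1 W=0
Move 6: W@(2,1) -> caps B=1 W=0
Move 7: B@(3,3) -> caps B=1 W=0
Move 8: W@(1,1) -> caps B=1 W=0
Move 9: B@(3,0) -> caps B=1 W=0
Move 10: W@(3,2) -> caps B=1 W=0
Move 11: B@(1,3) -> caps B=1 W=0

Answer: .BW.
BWBB
.W..
B.WB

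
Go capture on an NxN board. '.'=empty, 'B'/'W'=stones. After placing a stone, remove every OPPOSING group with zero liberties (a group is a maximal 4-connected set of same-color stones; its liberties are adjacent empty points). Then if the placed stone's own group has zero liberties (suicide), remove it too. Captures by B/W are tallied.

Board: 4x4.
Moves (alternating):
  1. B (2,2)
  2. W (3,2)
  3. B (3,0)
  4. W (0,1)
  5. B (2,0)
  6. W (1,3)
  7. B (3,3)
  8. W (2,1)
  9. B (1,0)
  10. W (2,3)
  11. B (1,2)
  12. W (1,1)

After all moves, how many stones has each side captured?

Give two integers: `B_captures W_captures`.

Answer: 0 1

Derivation:
Move 1: B@(2,2) -> caps B=0 W=0
Move 2: W@(3,2) -> caps B=0 W=0
Move 3: B@(3,0) -> caps B=0 W=0
Move 4: W@(0,1) -> caps B=0 W=0
Move 5: B@(2,0) -> caps B=0 W=0
Move 6: W@(1,3) -> caps B=0 W=0
Move 7: B@(3,3) -> caps B=0 W=0
Move 8: W@(2,1) -> caps B=0 W=0
Move 9: B@(1,0) -> caps B=0 W=0
Move 10: W@(2,3) -> caps B=0 W=1
Move 11: B@(1,2) -> caps B=0 W=1
Move 12: W@(1,1) -> caps B=0 W=1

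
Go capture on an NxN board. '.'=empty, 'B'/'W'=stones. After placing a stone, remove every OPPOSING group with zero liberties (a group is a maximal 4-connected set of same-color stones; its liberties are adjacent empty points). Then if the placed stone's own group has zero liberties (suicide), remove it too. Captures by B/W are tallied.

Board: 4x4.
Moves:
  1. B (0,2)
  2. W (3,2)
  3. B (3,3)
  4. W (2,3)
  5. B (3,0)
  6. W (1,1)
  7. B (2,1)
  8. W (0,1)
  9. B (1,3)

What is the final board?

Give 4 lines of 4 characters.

Move 1: B@(0,2) -> caps B=0 W=0
Move 2: W@(3,2) -> caps B=0 W=0
Move 3: B@(3,3) -> caps B=0 W=0
Move 4: W@(2,3) -> caps B=0 W=1
Move 5: B@(3,0) -> caps B=0 W=1
Move 6: W@(1,1) -> caps B=0 W=1
Move 7: B@(2,1) -> caps B=0 W=1
Move 8: W@(0,1) -> caps B=0 W=1
Move 9: B@(1,3) -> caps B=0 W=1

Answer: .WB.
.W.B
.B.W
B.W.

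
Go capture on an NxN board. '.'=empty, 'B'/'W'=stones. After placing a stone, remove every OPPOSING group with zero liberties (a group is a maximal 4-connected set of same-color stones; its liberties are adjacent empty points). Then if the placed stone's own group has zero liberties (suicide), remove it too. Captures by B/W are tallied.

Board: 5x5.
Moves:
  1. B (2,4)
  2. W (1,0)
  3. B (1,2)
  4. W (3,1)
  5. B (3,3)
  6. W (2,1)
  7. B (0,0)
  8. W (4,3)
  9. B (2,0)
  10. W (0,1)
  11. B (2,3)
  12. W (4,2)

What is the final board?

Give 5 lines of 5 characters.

Answer: .W...
W.B..
BW.BB
.W.B.
..WW.

Derivation:
Move 1: B@(2,4) -> caps B=0 W=0
Move 2: W@(1,0) -> caps B=0 W=0
Move 3: B@(1,2) -> caps B=0 W=0
Move 4: W@(3,1) -> caps B=0 W=0
Move 5: B@(3,3) -> caps B=0 W=0
Move 6: W@(2,1) -> caps B=0 W=0
Move 7: B@(0,0) -> caps B=0 W=0
Move 8: W@(4,3) -> caps B=0 W=0
Move 9: B@(2,0) -> caps B=0 W=0
Move 10: W@(0,1) -> caps B=0 W=1
Move 11: B@(2,3) -> caps B=0 W=1
Move 12: W@(4,2) -> caps B=0 W=1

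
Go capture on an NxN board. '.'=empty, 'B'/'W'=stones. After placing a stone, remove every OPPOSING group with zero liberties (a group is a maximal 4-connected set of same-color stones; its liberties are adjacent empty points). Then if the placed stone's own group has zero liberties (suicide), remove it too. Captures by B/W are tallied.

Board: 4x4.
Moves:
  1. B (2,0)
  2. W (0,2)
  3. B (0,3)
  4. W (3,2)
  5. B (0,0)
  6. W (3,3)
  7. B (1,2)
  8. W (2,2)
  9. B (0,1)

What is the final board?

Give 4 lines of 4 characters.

Move 1: B@(2,0) -> caps B=0 W=0
Move 2: W@(0,2) -> caps B=0 W=0
Move 3: B@(0,3) -> caps B=0 W=0
Move 4: W@(3,2) -> caps B=0 W=0
Move 5: B@(0,0) -> caps B=0 W=0
Move 6: W@(3,3) -> caps B=0 W=0
Move 7: B@(1,2) -> caps B=0 W=0
Move 8: W@(2,2) -> caps B=0 W=0
Move 9: B@(0,1) -> caps B=1 W=0

Answer: BB.B
..B.
B.W.
..WW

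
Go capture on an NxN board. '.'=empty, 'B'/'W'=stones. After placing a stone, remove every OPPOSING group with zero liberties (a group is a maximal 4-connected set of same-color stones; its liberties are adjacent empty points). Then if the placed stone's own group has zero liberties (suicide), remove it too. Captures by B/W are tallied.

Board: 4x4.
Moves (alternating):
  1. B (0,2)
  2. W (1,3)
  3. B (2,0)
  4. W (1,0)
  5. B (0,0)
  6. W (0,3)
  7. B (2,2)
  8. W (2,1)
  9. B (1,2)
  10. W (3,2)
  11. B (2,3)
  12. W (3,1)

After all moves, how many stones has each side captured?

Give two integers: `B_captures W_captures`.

Move 1: B@(0,2) -> caps B=0 W=0
Move 2: W@(1,3) -> caps B=0 W=0
Move 3: B@(2,0) -> caps B=0 W=0
Move 4: W@(1,0) -> caps B=0 W=0
Move 5: B@(0,0) -> caps B=0 W=0
Move 6: W@(0,3) -> caps B=0 W=0
Move 7: B@(2,2) -> caps B=0 W=0
Move 8: W@(2,1) -> caps B=0 W=0
Move 9: B@(1,2) -> caps B=0 W=0
Move 10: W@(3,2) -> caps B=0 W=0
Move 11: B@(2,3) -> caps B=2 W=0
Move 12: W@(3,1) -> caps B=2 W=0

Answer: 2 0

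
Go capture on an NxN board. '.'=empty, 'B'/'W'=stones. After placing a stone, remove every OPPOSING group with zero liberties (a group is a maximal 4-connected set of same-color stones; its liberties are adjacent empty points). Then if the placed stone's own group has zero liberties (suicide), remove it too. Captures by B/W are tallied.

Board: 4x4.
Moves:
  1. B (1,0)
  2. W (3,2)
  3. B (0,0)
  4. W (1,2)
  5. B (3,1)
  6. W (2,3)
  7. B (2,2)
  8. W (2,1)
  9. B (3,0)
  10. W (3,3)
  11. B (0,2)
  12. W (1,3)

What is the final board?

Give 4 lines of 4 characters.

Answer: B.B.
B.WW
.W.W
BBWW

Derivation:
Move 1: B@(1,0) -> caps B=0 W=0
Move 2: W@(3,2) -> caps B=0 W=0
Move 3: B@(0,0) -> caps B=0 W=0
Move 4: W@(1,2) -> caps B=0 W=0
Move 5: B@(3,1) -> caps B=0 W=0
Move 6: W@(2,3) -> caps B=0 W=0
Move 7: B@(2,2) -> caps B=0 W=0
Move 8: W@(2,1) -> caps B=0 W=1
Move 9: B@(3,0) -> caps B=0 W=1
Move 10: W@(3,3) -> caps B=0 W=1
Move 11: B@(0,2) -> caps B=0 W=1
Move 12: W@(1,3) -> caps B=0 W=1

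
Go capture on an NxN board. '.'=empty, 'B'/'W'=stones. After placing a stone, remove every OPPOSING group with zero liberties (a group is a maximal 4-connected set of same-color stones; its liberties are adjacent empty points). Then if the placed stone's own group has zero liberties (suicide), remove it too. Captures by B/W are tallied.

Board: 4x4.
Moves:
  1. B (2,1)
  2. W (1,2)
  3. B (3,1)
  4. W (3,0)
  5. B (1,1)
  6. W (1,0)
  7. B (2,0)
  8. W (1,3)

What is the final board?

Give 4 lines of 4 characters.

Answer: ....
WBWW
BB..
.B..

Derivation:
Move 1: B@(2,1) -> caps B=0 W=0
Move 2: W@(1,2) -> caps B=0 W=0
Move 3: B@(3,1) -> caps B=0 W=0
Move 4: W@(3,0) -> caps B=0 W=0
Move 5: B@(1,1) -> caps B=0 W=0
Move 6: W@(1,0) -> caps B=0 W=0
Move 7: B@(2,0) -> caps B=1 W=0
Move 8: W@(1,3) -> caps B=1 W=0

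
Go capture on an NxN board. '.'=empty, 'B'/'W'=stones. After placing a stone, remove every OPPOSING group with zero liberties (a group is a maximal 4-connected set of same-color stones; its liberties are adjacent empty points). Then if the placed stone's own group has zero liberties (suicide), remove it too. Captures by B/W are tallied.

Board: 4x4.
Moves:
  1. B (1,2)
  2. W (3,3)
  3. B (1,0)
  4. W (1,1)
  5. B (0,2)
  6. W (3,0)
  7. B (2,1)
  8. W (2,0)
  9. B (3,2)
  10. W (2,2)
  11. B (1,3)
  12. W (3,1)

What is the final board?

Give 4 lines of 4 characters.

Answer: ..B.
BWBB
W.W.
WW.W

Derivation:
Move 1: B@(1,2) -> caps B=0 W=0
Move 2: W@(3,3) -> caps B=0 W=0
Move 3: B@(1,0) -> caps B=0 W=0
Move 4: W@(1,1) -> caps B=0 W=0
Move 5: B@(0,2) -> caps B=0 W=0
Move 6: W@(3,0) -> caps B=0 W=0
Move 7: B@(2,1) -> caps B=0 W=0
Move 8: W@(2,0) -> caps B=0 W=0
Move 9: B@(3,2) -> caps B=0 W=0
Move 10: W@(2,2) -> caps B=0 W=0
Move 11: B@(1,3) -> caps B=0 W=0
Move 12: W@(3,1) -> caps B=0 W=2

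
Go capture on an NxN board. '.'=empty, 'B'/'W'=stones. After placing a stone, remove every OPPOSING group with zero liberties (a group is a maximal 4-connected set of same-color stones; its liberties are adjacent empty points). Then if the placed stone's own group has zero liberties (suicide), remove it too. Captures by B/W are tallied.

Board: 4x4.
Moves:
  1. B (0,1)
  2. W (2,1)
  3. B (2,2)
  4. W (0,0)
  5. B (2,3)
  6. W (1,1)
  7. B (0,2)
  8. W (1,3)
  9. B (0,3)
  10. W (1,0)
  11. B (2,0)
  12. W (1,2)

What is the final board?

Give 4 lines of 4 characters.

Move 1: B@(0,1) -> caps B=0 W=0
Move 2: W@(2,1) -> caps B=0 W=0
Move 3: B@(2,2) -> caps B=0 W=0
Move 4: W@(0,0) -> caps B=0 W=0
Move 5: B@(2,3) -> caps B=0 W=0
Move 6: W@(1,1) -> caps B=0 W=0
Move 7: B@(0,2) -> caps B=0 W=0
Move 8: W@(1,3) -> caps B=0 W=0
Move 9: B@(0,3) -> caps B=0 W=0
Move 10: W@(1,0) -> caps B=0 W=0
Move 11: B@(2,0) -> caps B=0 W=0
Move 12: W@(1,2) -> caps B=0 W=3

Answer: W...
WWWW
BWBB
....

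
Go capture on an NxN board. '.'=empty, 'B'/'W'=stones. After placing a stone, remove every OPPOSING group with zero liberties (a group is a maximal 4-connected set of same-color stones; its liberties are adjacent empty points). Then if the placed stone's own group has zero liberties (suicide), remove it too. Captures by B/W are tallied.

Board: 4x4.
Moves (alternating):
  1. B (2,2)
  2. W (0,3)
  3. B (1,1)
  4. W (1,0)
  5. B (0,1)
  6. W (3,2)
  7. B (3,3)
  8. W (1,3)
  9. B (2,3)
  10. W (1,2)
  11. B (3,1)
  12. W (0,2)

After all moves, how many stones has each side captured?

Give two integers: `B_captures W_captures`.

Move 1: B@(2,2) -> caps B=0 W=0
Move 2: W@(0,3) -> caps B=0 W=0
Move 3: B@(1,1) -> caps B=0 W=0
Move 4: W@(1,0) -> caps B=0 W=0
Move 5: B@(0,1) -> caps B=0 W=0
Move 6: W@(3,2) -> caps B=0 W=0
Move 7: B@(3,3) -> caps B=0 W=0
Move 8: W@(1,3) -> caps B=0 W=0
Move 9: B@(2,3) -> caps B=0 W=0
Move 10: W@(1,2) -> caps B=0 W=0
Move 11: B@(3,1) -> caps B=1 W=0
Move 12: W@(0,2) -> caps B=1 W=0

Answer: 1 0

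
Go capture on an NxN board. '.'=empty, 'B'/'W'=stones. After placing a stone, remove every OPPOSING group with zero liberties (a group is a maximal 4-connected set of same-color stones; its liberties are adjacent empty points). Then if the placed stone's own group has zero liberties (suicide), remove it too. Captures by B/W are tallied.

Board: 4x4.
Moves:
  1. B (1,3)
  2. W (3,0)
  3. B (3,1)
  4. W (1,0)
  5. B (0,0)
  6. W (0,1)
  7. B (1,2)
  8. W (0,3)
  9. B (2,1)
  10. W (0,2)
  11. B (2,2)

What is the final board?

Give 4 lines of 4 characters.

Move 1: B@(1,3) -> caps B=0 W=0
Move 2: W@(3,0) -> caps B=0 W=0
Move 3: B@(3,1) -> caps B=0 W=0
Move 4: W@(1,0) -> caps B=0 W=0
Move 5: B@(0,0) -> caps B=0 W=0
Move 6: W@(0,1) -> caps B=0 W=1
Move 7: B@(1,2) -> caps B=0 W=1
Move 8: W@(0,3) -> caps B=0 W=1
Move 9: B@(2,1) -> caps B=0 W=1
Move 10: W@(0,2) -> caps B=0 W=1
Move 11: B@(2,2) -> caps B=0 W=1

Answer: .WWW
W.BB
.BB.
WB..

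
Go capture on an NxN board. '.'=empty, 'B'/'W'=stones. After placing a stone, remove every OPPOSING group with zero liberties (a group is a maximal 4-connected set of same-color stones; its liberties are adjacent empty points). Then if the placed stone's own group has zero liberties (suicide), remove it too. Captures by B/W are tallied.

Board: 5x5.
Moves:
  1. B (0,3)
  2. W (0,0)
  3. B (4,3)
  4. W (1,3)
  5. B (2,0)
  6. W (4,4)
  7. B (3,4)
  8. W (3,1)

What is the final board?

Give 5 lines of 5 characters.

Move 1: B@(0,3) -> caps B=0 W=0
Move 2: W@(0,0) -> caps B=0 W=0
Move 3: B@(4,3) -> caps B=0 W=0
Move 4: W@(1,3) -> caps B=0 W=0
Move 5: B@(2,0) -> caps B=0 W=0
Move 6: W@(4,4) -> caps B=0 W=0
Move 7: B@(3,4) -> caps B=1 W=0
Move 8: W@(3,1) -> caps B=1 W=0

Answer: W..B.
...W.
B....
.W..B
...B.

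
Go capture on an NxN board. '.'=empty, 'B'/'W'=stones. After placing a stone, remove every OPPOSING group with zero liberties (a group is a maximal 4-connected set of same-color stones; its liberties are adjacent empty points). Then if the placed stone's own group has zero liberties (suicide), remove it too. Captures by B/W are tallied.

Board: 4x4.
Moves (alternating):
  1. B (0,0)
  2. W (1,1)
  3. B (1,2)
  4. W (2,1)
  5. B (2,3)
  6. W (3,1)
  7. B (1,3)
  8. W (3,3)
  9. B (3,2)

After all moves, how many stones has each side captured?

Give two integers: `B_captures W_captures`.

Move 1: B@(0,0) -> caps B=0 W=0
Move 2: W@(1,1) -> caps B=0 W=0
Move 3: B@(1,2) -> caps B=0 W=0
Move 4: W@(2,1) -> caps B=0 W=0
Move 5: B@(2,3) -> caps B=0 W=0
Move 6: W@(3,1) -> caps B=0 W=0
Move 7: B@(1,3) -> caps B=0 W=0
Move 8: W@(3,3) -> caps B=0 W=0
Move 9: B@(3,2) -> caps B=1 W=0

Answer: 1 0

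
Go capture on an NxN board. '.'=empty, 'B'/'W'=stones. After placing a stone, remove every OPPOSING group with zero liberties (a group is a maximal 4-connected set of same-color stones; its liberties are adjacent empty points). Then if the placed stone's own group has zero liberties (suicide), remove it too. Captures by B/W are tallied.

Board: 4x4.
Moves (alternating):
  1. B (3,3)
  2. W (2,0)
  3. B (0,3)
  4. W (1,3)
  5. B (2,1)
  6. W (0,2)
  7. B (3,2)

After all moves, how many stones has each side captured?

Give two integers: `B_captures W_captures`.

Move 1: B@(3,3) -> caps B=0 W=0
Move 2: W@(2,0) -> caps B=0 W=0
Move 3: B@(0,3) -> caps B=0 W=0
Move 4: W@(1,3) -> caps B=0 W=0
Move 5: B@(2,1) -> caps B=0 W=0
Move 6: W@(0,2) -> caps B=0 W=1
Move 7: B@(3,2) -> caps B=0 W=1

Answer: 0 1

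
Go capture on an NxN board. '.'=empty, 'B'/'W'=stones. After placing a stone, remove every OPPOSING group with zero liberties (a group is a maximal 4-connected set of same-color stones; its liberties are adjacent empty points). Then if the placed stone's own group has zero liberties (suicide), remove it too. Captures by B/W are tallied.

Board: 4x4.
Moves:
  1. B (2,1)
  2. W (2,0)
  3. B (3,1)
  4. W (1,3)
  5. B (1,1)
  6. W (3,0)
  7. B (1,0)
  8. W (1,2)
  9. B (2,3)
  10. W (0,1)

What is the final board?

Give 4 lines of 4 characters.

Answer: .W..
BBWW
.B.B
.B..

Derivation:
Move 1: B@(2,1) -> caps B=0 W=0
Move 2: W@(2,0) -> caps B=0 W=0
Move 3: B@(3,1) -> caps B=0 W=0
Move 4: W@(1,3) -> caps B=0 W=0
Move 5: B@(1,1) -> caps B=0 W=0
Move 6: W@(3,0) -> caps B=0 W=0
Move 7: B@(1,0) -> caps B=2 W=0
Move 8: W@(1,2) -> caps B=2 W=0
Move 9: B@(2,3) -> caps B=2 W=0
Move 10: W@(0,1) -> caps B=2 W=0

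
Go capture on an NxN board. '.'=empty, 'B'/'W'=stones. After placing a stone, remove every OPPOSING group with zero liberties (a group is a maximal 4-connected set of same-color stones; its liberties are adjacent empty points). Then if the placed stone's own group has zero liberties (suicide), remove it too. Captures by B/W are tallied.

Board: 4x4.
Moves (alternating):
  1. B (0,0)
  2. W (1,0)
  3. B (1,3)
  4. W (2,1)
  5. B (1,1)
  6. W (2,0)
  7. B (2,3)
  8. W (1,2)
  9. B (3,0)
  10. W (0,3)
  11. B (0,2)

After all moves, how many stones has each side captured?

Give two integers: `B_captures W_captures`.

Answer: 1 0

Derivation:
Move 1: B@(0,0) -> caps B=0 W=0
Move 2: W@(1,0) -> caps B=0 W=0
Move 3: B@(1,3) -> caps B=0 W=0
Move 4: W@(2,1) -> caps B=0 W=0
Move 5: B@(1,1) -> caps B=0 W=0
Move 6: W@(2,0) -> caps B=0 W=0
Move 7: B@(2,3) -> caps B=0 W=0
Move 8: W@(1,2) -> caps B=0 W=0
Move 9: B@(3,0) -> caps B=0 W=0
Move 10: W@(0,3) -> caps B=0 W=0
Move 11: B@(0,2) -> caps B=1 W=0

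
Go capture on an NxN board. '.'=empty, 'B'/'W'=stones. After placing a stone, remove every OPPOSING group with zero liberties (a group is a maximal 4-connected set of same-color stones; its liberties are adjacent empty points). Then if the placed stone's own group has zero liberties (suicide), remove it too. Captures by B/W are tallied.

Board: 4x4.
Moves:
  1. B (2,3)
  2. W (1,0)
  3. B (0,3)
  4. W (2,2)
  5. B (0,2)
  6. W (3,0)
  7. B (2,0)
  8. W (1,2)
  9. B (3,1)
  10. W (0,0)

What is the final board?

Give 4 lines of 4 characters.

Move 1: B@(2,3) -> caps B=0 W=0
Move 2: W@(1,0) -> caps B=0 W=0
Move 3: B@(0,3) -> caps B=0 W=0
Move 4: W@(2,2) -> caps B=0 W=0
Move 5: B@(0,2) -> caps B=0 W=0
Move 6: W@(3,0) -> caps B=0 W=0
Move 7: B@(2,0) -> caps B=0 W=0
Move 8: W@(1,2) -> caps B=0 W=0
Move 9: B@(3,1) -> caps B=1 W=0
Move 10: W@(0,0) -> caps B=1 W=0

Answer: W.BB
W.W.
B.WB
.B..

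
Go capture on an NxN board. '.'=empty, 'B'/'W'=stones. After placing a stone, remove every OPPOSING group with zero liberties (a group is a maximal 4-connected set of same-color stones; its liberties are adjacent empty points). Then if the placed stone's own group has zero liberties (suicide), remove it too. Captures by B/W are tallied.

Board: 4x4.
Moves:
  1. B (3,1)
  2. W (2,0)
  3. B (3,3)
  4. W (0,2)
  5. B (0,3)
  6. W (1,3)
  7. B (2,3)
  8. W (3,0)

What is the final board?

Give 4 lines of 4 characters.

Move 1: B@(3,1) -> caps B=0 W=0
Move 2: W@(2,0) -> caps B=0 W=0
Move 3: B@(3,3) -> caps B=0 W=0
Move 4: W@(0,2) -> caps B=0 W=0
Move 5: B@(0,3) -> caps B=0 W=0
Move 6: W@(1,3) -> caps B=0 W=1
Move 7: B@(2,3) -> caps B=0 W=1
Move 8: W@(3,0) -> caps B=0 W=1

Answer: ..W.
...W
W..B
WB.B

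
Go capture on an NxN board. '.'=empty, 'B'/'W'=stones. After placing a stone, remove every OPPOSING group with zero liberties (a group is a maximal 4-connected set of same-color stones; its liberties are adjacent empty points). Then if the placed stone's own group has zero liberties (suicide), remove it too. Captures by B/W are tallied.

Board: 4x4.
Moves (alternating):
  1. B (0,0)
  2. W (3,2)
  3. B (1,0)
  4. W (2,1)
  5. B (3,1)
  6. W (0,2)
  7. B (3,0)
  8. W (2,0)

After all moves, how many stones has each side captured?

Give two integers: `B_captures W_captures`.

Move 1: B@(0,0) -> caps B=0 W=0
Move 2: W@(3,2) -> caps B=0 W=0
Move 3: B@(1,0) -> caps B=0 W=0
Move 4: W@(2,1) -> caps B=0 W=0
Move 5: B@(3,1) -> caps B=0 W=0
Move 6: W@(0,2) -> caps B=0 W=0
Move 7: B@(3,0) -> caps B=0 W=0
Move 8: W@(2,0) -> caps B=0 W=2

Answer: 0 2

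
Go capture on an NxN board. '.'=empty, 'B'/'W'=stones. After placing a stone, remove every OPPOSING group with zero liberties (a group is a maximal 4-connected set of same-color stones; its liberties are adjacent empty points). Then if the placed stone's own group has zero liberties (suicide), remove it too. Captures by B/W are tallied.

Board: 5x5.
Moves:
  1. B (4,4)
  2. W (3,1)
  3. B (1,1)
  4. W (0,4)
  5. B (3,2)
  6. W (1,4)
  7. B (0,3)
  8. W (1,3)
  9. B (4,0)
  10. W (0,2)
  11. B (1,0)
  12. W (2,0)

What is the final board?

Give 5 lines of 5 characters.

Move 1: B@(4,4) -> caps B=0 W=0
Move 2: W@(3,1) -> caps B=0 W=0
Move 3: B@(1,1) -> caps B=0 W=0
Move 4: W@(0,4) -> caps B=0 W=0
Move 5: B@(3,2) -> caps B=0 W=0
Move 6: W@(1,4) -> caps B=0 W=0
Move 7: B@(0,3) -> caps B=0 W=0
Move 8: W@(1,3) -> caps B=0 W=0
Move 9: B@(4,0) -> caps B=0 W=0
Move 10: W@(0,2) -> caps B=0 W=1
Move 11: B@(1,0) -> caps B=0 W=1
Move 12: W@(2,0) -> caps B=0 W=1

Answer: ..W.W
BB.WW
W....
.WB..
B...B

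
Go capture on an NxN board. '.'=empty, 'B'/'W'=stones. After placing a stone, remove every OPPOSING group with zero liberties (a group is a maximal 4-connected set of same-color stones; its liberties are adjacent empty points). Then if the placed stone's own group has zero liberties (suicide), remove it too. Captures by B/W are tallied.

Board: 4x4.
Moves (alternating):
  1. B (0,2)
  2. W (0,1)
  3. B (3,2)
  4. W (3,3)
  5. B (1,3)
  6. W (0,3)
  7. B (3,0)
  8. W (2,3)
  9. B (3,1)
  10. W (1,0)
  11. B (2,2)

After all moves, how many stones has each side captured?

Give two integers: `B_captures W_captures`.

Answer: 2 0

Derivation:
Move 1: B@(0,2) -> caps B=0 W=0
Move 2: W@(0,1) -> caps B=0 W=0
Move 3: B@(3,2) -> caps B=0 W=0
Move 4: W@(3,3) -> caps B=0 W=0
Move 5: B@(1,3) -> caps B=0 W=0
Move 6: W@(0,3) -> caps B=0 W=0
Move 7: B@(3,0) -> caps B=0 W=0
Move 8: W@(2,3) -> caps B=0 W=0
Move 9: B@(3,1) -> caps B=0 W=0
Move 10: W@(1,0) -> caps B=0 W=0
Move 11: B@(2,2) -> caps B=2 W=0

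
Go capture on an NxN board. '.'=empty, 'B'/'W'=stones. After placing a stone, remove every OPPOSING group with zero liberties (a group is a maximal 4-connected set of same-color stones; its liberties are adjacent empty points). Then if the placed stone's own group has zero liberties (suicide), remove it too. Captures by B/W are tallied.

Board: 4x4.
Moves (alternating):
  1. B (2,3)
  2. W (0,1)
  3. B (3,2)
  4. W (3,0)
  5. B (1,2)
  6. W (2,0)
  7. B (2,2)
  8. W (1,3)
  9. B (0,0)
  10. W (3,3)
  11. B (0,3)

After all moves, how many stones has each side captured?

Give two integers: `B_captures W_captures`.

Move 1: B@(2,3) -> caps B=0 W=0
Move 2: W@(0,1) -> caps B=0 W=0
Move 3: B@(3,2) -> caps B=0 W=0
Move 4: W@(3,0) -> caps B=0 W=0
Move 5: B@(1,2) -> caps B=0 W=0
Move 6: W@(2,0) -> caps B=0 W=0
Move 7: B@(2,2) -> caps B=0 W=0
Move 8: W@(1,3) -> caps B=0 W=0
Move 9: B@(0,0) -> caps B=0 W=0
Move 10: W@(3,3) -> caps B=0 W=0
Move 11: B@(0,3) -> caps B=1 W=0

Answer: 1 0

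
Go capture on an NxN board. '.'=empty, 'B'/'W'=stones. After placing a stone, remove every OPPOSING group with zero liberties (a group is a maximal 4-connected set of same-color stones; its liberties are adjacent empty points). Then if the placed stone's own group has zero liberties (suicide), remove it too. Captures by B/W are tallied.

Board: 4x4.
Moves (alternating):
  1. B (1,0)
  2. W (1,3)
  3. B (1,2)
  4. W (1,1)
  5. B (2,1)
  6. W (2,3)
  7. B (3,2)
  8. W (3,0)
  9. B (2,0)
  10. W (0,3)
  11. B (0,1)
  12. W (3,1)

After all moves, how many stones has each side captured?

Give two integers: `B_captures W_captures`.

Move 1: B@(1,0) -> caps B=0 W=0
Move 2: W@(1,3) -> caps B=0 W=0
Move 3: B@(1,2) -> caps B=0 W=0
Move 4: W@(1,1) -> caps B=0 W=0
Move 5: B@(2,1) -> caps B=0 W=0
Move 6: W@(2,3) -> caps B=0 W=0
Move 7: B@(3,2) -> caps B=0 W=0
Move 8: W@(3,0) -> caps B=0 W=0
Move 9: B@(2,0) -> caps B=0 W=0
Move 10: W@(0,3) -> caps B=0 W=0
Move 11: B@(0,1) -> caps B=1 W=0
Move 12: W@(3,1) -> caps B=1 W=0

Answer: 1 0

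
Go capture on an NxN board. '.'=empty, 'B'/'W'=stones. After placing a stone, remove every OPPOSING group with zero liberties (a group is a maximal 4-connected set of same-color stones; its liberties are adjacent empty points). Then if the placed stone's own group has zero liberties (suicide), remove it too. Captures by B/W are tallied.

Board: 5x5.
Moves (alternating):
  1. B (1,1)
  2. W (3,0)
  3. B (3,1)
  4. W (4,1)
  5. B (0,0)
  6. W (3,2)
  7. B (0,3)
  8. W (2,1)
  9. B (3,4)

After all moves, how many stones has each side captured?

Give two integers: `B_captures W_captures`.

Move 1: B@(1,1) -> caps B=0 W=0
Move 2: W@(3,0) -> caps B=0 W=0
Move 3: B@(3,1) -> caps B=0 W=0
Move 4: W@(4,1) -> caps B=0 W=0
Move 5: B@(0,0) -> caps B=0 W=0
Move 6: W@(3,2) -> caps B=0 W=0
Move 7: B@(0,3) -> caps B=0 W=0
Move 8: W@(2,1) -> caps B=0 W=1
Move 9: B@(3,4) -> caps B=0 W=1

Answer: 0 1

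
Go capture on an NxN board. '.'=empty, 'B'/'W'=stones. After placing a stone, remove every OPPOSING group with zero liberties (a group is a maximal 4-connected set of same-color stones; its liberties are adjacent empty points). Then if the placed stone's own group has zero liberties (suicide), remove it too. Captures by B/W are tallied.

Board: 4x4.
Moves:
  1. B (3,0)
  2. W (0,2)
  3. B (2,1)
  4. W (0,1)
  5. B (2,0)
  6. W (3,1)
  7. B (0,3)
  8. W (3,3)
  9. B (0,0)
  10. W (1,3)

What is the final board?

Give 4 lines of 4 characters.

Move 1: B@(3,0) -> caps B=0 W=0
Move 2: W@(0,2) -> caps B=0 W=0
Move 3: B@(2,1) -> caps B=0 W=0
Move 4: W@(0,1) -> caps B=0 W=0
Move 5: B@(2,0) -> caps B=0 W=0
Move 6: W@(3,1) -> caps B=0 W=0
Move 7: B@(0,3) -> caps B=0 W=0
Move 8: W@(3,3) -> caps B=0 W=0
Move 9: B@(0,0) -> caps B=0 W=0
Move 10: W@(1,3) -> caps B=0 W=1

Answer: BWW.
...W
BB..
BW.W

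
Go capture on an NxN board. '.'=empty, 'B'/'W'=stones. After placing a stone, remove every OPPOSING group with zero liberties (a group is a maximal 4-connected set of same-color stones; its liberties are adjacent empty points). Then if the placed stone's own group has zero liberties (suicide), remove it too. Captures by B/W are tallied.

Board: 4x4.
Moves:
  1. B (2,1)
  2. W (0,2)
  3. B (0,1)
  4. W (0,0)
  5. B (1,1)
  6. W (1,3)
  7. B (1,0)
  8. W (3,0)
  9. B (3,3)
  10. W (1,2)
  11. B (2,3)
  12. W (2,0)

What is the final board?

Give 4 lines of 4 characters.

Move 1: B@(2,1) -> caps B=0 W=0
Move 2: W@(0,2) -> caps B=0 W=0
Move 3: B@(0,1) -> caps B=0 W=0
Move 4: W@(0,0) -> caps B=0 W=0
Move 5: B@(1,1) -> caps B=0 W=0
Move 6: W@(1,3) -> caps B=0 W=0
Move 7: B@(1,0) -> caps B=1 W=0
Move 8: W@(3,0) -> caps B=1 W=0
Move 9: B@(3,3) -> caps B=1 W=0
Move 10: W@(1,2) -> caps B=1 W=0
Move 11: B@(2,3) -> caps B=1 W=0
Move 12: W@(2,0) -> caps B=1 W=0

Answer: .BW.
BBWW
WB.B
W..B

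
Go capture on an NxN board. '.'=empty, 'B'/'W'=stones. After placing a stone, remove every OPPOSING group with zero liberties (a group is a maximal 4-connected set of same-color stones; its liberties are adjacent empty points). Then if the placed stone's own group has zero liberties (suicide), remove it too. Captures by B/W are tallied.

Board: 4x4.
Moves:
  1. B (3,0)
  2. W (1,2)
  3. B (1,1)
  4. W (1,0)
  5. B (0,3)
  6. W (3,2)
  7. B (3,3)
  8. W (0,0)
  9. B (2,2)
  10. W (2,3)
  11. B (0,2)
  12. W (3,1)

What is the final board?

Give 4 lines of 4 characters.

Move 1: B@(3,0) -> caps B=0 W=0
Move 2: W@(1,2) -> caps B=0 W=0
Move 3: B@(1,1) -> caps B=0 W=0
Move 4: W@(1,0) -> caps B=0 W=0
Move 5: B@(0,3) -> caps B=0 W=0
Move 6: W@(3,2) -> caps B=0 W=0
Move 7: B@(3,3) -> caps B=0 W=0
Move 8: W@(0,0) -> caps B=0 W=0
Move 9: B@(2,2) -> caps B=0 W=0
Move 10: W@(2,3) -> caps B=0 W=1
Move 11: B@(0,2) -> caps B=0 W=1
Move 12: W@(3,1) -> caps B=0 W=1

Answer: W.BB
WBW.
..BW
BWW.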